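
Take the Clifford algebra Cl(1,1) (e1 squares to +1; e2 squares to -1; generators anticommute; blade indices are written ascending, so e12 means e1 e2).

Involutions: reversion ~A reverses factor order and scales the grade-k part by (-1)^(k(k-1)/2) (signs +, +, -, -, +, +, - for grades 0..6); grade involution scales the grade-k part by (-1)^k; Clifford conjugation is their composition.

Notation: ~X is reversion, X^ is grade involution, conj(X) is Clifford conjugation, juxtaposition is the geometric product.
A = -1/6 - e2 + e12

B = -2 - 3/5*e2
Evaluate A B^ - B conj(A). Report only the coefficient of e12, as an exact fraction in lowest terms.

first term: 14/15 - 3/5*e1 + 19/10*e2 - 2*e12
second term: 14/15 + 3/5*e1 - 19/10*e2 + 2*e12
Answer: -4


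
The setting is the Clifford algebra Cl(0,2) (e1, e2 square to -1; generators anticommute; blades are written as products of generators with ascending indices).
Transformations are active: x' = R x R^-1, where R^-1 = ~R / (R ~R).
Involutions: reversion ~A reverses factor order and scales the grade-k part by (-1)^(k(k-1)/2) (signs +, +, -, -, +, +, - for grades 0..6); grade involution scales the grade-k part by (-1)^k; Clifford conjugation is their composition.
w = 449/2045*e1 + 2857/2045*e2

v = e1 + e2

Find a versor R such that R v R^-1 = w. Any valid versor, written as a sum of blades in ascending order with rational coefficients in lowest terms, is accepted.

Construction: equal norms (both -2) license R = v + w = 2494/2045*e1 + 4902/2045*e2 — nothing changes along that direction, while (v - w)/2 changes sign, so v maps onto w.
Answer: 2494/2045*e1 + 4902/2045*e2


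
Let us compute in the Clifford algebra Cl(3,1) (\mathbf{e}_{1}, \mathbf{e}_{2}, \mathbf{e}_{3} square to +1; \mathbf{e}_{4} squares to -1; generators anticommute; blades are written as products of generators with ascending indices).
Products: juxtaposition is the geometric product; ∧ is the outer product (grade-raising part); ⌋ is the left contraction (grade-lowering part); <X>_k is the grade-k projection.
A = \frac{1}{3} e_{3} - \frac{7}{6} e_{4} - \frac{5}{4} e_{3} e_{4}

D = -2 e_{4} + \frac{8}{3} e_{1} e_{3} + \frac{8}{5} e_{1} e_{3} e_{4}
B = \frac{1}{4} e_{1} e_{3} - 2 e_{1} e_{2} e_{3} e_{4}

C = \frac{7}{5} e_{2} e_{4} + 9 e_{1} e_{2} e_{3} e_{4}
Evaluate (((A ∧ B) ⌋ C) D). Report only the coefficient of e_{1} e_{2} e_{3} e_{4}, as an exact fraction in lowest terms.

step 1: -\frac{7}{24} e_{1} e_{3} e_{4}
step 2: -\frac{21}{8} e_{2}
step 3: \frac{21}{4} e_{2} e_{4} + 7 e_{1} e_{2} e_{3} + \frac{21}{5} e_{1} e_{2} e_{3} e_{4}
Answer: \frac{21}{5}


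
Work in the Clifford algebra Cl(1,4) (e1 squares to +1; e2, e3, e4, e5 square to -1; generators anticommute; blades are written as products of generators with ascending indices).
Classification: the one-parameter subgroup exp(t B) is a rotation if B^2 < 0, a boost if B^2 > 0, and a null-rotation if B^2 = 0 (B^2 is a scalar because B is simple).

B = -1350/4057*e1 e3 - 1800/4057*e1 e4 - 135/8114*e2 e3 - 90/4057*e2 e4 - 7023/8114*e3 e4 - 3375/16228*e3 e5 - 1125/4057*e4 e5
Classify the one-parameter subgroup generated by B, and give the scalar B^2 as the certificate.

B^2 term by term: the squares give (-1350/4057)^2*(e1 e3)^2 + (-1800/4057)^2*(e1 e4)^2 + (-135/8114)^2*(e2 e3)^2 + (-90/4057)^2*(e2 e4)^2 + (-7023/8114)^2*(e3 e4)^2 + (-3375/16228)^2*(e3 e5)^2 + (-1125/4057)^2*(e4 e5)^2 = 1822500/16459249*(+1) + 3240000/16459249*(+1) + 18225/65836996*(-1) + 8100/16459249*(-1) + 49322529/65836996*(-1) + 11390625/263347984*(-1) + 1265625/16459249*(-1) = -9/16 (each basis 2-blade squares to minus the product of its generators' squares); cross terms between blades sharing an index anticommute and cancel; the commuting (index-disjoint) pairs give grade-4 terms 2*c*c'*(blade product), which cancel blade by blade — e1 e2 e3 e4: -243000/16459249 + 243000/16459249 = 0; e1 e3 e4 e5: 3037500/16459249 - 3037500/16459249 = 0; e2 e3 e4 e5: 151875/16459249 - 151875/16459249 = 0 — confirming B is simple. So B^2 = -9/16.
Answer: rotation, certificate B^2 = -9/16. Key observation: B^2 = -9/16 is a conjugation invariant, so its sign decides the class regardless of the surface form of B.


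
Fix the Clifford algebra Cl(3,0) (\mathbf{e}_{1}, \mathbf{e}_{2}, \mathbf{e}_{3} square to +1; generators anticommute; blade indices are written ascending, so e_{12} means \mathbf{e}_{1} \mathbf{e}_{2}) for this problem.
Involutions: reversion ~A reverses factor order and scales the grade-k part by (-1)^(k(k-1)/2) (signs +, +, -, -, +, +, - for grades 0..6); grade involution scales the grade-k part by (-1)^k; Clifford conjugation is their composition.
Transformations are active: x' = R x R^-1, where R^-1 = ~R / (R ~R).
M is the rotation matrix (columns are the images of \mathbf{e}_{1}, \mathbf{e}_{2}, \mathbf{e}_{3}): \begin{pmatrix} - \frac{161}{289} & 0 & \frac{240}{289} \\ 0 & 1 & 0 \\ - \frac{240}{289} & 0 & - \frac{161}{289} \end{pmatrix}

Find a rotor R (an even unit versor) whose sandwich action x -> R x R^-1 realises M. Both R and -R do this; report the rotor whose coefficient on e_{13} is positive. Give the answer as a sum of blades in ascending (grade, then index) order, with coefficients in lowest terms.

Method: write R = a + b12*e_{12} + b13*e_{13} + b23*e_{23} with a^2 + b12^2 + b13^2 + b23^2 = 1 (so R^-1 = ~R). Expanding the columns R e_j ~R gives tr M = 4a^2 - 1 and, from the antisymmetric part, M21 - M12 = -4a*b12, M13 - M31 = 4a*b13, M32 - M23 = -4a*b23.
Here tr M = -\frac{33}{289}, so a^2 = (1 + tr M)/4 = \frac{64}{289} and a = ±\frac{8}{17}. Taking a = \frac{8}{17}: M21 - M12 = 0, M13 - M31 = \frac{480}{289}, M32 - M23 = 0, giving b12 = 0, b13 = \frac{15}{17}, b23 = 0, i.e. R = \frac{8}{17} + \frac{15}{17} e_{13}.
Its e_{13} coefficient is already positive.
Answer: \frac{8}{17} + \frac{15}{17} e_{13}. Sheet selection: the two-to-one cover makes ±R indistinguishable at the matrix level (trace -\frac{33}{289}), so uniqueness comes from the required sign on e_{13}.


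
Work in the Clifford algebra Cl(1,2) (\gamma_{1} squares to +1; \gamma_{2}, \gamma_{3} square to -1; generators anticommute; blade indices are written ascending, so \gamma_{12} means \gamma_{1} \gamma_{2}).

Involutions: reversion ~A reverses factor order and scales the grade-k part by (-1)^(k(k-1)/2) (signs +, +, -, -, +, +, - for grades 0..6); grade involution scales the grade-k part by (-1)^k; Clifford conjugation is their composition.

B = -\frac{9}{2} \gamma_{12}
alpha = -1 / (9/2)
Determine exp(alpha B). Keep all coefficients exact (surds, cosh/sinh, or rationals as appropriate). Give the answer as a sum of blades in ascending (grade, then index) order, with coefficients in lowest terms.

B^2 = (-\frac{9}{2})^2*(\gamma_{12})^2 = \frac{81}{4}*(+1) = \frac{81}{4} (a basis 2-blade squares to minus the product of its generators' squares).
B^2 = \frac{81}{4} — the series telescopes hyperbolically here: l = \frac{9}{2}, alpha*l = -1, so exp(alpha B) = cosh(-1) + (sinh(-1)/(\frac{9}{2}))*B = \cosh{\left(1 \right)} + (- \frac{2 \sinh{\left(1 \right)}}{9})*B.
Answer: \cosh{\left(1 \right)} + \sinh{\left(1 \right)} \gamma_{12}


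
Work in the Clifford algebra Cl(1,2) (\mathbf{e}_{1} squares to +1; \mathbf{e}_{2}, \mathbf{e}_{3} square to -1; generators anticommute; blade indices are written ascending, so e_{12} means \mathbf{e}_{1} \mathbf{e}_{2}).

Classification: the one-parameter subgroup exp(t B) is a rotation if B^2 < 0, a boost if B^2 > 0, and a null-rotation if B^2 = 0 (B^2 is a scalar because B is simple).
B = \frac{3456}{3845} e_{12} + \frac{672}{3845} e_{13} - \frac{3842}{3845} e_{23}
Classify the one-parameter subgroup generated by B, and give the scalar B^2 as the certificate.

B^2 term by term: the squares give (\frac{3456}{3845})^2*(e_{12})^2 + (\frac{672}{3845})^2*(e_{13})^2 + (-\frac{3842}{3845})^2*(e_{23})^2 = \frac{11943936}{14784025}*(+1) + \frac{451584}{14784025}*(+1) + \frac{14760964}{14784025}*(-1) = -\frac{4}{25} (each basis 2-blade squares to minus the product of its generators' squares); cross terms between blades sharing an index anticommute and cancel. So B^2 = -\frac{4}{25}.
Answer: rotation, certificate B^2 = -\frac{4}{25}. The invariant at work: B^2 = -\frac{4}{25} is unchanged by conjugation, hence its sign classifies the subgroup whatever basis B is written in.


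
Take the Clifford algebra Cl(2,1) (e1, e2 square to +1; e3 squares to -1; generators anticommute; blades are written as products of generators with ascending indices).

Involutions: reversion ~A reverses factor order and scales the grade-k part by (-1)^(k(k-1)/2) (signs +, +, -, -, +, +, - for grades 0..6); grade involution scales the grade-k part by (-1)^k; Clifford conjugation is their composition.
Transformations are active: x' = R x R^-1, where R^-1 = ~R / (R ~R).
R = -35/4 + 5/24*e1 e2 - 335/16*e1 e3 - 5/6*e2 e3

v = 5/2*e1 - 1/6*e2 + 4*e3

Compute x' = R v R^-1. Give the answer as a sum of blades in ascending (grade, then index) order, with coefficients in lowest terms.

~R = -35/4 - 5/24*e1 e2 + 335/16*e1 e3 + 5/6*e2 e3, and R ~R = -278375/768, so R^-1 = ~R / (-278375/768).
R v = 8905/144*e1 + 205/48*e2 + 4955/288*e3 - 455/96*e1 e2 e3
Answer: 11301/22270*e1 - 11671/66810*e2 - 7046/2227*e3


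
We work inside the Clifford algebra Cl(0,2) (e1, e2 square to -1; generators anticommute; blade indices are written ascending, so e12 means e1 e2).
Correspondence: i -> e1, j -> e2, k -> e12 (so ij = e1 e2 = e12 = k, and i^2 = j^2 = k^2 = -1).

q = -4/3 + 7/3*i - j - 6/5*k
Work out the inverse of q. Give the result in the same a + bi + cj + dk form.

In blades: q = -4/3 + 7/3*e1 - e2 - 6/5*e12.
With qbar = -4/3 - 7/3*e1 + e2 + 6/5*e12 (scalar fixed, mapped units negated), q qbar = 2174/225 (the sum of squared coefficients), so q^-1 = qbar / (2174/225) = -150/1087 - 525/2174*e1 + 225/2174*e2 + 135/1087*e12; translating back:
Answer: -150/1087 - 525/2174*i + 225/2174*j + 135/1087*k


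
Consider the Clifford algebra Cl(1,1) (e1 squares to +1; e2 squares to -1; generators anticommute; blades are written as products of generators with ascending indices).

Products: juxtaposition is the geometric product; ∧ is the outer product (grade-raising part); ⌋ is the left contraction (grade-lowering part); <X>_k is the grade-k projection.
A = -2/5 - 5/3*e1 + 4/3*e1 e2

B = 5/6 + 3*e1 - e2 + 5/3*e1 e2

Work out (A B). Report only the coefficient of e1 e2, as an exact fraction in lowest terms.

step 1: -28/9 - 113/90*e1 - 287/45*e2 + 19/9*e1 e2
Answer: 19/9


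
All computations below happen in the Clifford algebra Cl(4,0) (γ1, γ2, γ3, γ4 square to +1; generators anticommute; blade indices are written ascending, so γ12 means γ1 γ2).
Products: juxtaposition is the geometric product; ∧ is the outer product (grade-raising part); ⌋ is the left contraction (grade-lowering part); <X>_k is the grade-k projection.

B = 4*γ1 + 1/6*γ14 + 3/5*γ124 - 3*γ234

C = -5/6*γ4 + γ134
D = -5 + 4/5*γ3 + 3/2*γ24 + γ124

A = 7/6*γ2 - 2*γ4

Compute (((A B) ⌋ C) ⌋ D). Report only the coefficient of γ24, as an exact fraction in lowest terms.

step 1: 1/3*γ1 - 88/15*γ12 + 73/10*γ14 + 6*γ23 - 7/2*γ34 - 7/36*γ124
step 2: 7/2*γ1 + 73/10*γ3 + 1/3*γ34
step 3: 146/25 + 7/2*γ24
Answer: 7/2


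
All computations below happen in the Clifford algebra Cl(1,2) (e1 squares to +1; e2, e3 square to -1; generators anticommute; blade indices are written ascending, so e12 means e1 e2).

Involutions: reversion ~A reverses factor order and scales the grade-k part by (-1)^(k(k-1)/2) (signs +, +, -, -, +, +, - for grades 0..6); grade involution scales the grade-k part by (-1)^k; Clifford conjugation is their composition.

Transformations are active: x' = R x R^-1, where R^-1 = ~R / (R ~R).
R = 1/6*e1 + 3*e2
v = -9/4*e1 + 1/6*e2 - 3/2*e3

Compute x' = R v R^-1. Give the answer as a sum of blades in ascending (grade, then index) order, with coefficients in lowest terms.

~R = 1/6*e1 + 3*e2, and R ~R = -323/36, so R^-1 = ~R / (-323/36).
R v = -7/8 + 61/9*e12 - 1/4*e13 - 9/2*e23
Answer: 2949/1292*e1 + 811/1938*e2 + 3/2*e3


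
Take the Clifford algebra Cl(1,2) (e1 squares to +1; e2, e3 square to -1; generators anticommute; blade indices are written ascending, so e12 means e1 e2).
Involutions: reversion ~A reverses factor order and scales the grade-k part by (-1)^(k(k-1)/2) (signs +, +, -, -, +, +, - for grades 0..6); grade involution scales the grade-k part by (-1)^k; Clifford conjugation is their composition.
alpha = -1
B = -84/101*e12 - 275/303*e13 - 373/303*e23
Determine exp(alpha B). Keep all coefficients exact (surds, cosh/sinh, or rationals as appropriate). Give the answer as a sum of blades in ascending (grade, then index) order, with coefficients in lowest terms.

B^2 term by term: the squares give (-84/101)^2*(e12)^2 + (-275/303)^2*(e13)^2 + (-373/303)^2*(e23)^2 = 7056/10201*(+1) + 75625/91809*(+1) + 139129/91809*(-1) = 0 (each basis 2-blade squares to minus the product of its generators' squares); cross terms between blades sharing an index anticommute and cancel. So B^2 = 0.
B^2 = 0, and the exponential is exactly linear here: exp(alpha B) = 1 + alpha B (parabolic case).
Answer: 1 + 84/101*e12 + 275/303*e13 + 373/303*e23


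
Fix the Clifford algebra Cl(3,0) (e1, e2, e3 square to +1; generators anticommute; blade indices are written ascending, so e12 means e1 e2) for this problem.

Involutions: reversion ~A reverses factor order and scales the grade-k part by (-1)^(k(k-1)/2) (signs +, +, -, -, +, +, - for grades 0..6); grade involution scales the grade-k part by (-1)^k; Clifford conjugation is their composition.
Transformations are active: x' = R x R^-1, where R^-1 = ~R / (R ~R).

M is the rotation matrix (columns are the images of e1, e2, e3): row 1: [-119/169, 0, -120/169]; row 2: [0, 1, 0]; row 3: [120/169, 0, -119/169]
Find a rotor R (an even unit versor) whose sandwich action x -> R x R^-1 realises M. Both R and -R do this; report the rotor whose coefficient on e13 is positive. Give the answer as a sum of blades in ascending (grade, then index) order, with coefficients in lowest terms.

Method: write R = a + b12*e12 + b13*e13 + b23*e23 with a^2 + b12^2 + b13^2 + b23^2 = 1 (so R^-1 = ~R). Expanding the columns R e_j ~R gives tr M = 4a^2 - 1 and, from the antisymmetric part, M21 - M12 = -4a*b12, M13 - M31 = 4a*b13, M32 - M23 = -4a*b23.
Here tr M = -69/169, so a^2 = (1 + tr M)/4 = 25/169 and a = ±5/13. Taking a = 5/13: M21 - M12 = 0, M13 - M31 = -240/169, M32 - M23 = 0, giving b12 = 0, b13 = -12/13, b23 = 0, i.e. R = 5/13 - 12/13*e13.
Its e13 coefficient is negative, so report the other preimage -R.
Answer: -5/13 + 12/13*e13. Note: both R and -R realise this M (trace -69/169); the covering map identifies them, and the e13-coefficient sign is the tie-breaker.


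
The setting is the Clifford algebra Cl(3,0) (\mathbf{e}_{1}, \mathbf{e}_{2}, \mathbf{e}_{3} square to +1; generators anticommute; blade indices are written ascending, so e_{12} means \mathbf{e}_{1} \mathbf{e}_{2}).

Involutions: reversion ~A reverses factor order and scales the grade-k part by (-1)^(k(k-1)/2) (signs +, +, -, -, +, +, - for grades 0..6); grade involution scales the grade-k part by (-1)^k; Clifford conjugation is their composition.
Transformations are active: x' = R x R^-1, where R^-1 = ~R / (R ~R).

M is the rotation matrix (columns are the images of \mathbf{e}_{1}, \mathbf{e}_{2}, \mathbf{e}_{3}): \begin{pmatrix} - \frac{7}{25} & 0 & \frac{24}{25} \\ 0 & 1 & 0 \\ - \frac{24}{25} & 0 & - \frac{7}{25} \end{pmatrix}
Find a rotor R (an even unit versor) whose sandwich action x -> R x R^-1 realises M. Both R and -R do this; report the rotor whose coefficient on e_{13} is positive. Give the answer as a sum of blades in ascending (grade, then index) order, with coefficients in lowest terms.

Method: write R = a + b12*e_{12} + b13*e_{13} + b23*e_{23} with a^2 + b12^2 + b13^2 + b23^2 = 1 (so R^-1 = ~R). Expanding the columns R e_j ~R gives tr M = 4a^2 - 1 and, from the antisymmetric part, M21 - M12 = -4a*b12, M13 - M31 = 4a*b13, M32 - M23 = -4a*b23.
Here tr M = \frac{11}{25}, so a^2 = (1 + tr M)/4 = \frac{9}{25} and a = ±\frac{3}{5}. Taking a = \frac{3}{5}: M21 - M12 = 0, M13 - M31 = \frac{48}{25}, M32 - M23 = 0, giving b12 = 0, b13 = \frac{4}{5}, b23 = 0, i.e. R = \frac{3}{5} + \frac{4}{5} e_{13}.
Its e_{13} coefficient is already positive.
Answer: \frac{3}{5} + \frac{4}{5} e_{13}. Uniqueness: Spin(3) -> SO(3) maps R and -R to the same rotation of trace \frac{11}{25}; fixing the sign of the e_{13} coefficient removes the ambiguity.


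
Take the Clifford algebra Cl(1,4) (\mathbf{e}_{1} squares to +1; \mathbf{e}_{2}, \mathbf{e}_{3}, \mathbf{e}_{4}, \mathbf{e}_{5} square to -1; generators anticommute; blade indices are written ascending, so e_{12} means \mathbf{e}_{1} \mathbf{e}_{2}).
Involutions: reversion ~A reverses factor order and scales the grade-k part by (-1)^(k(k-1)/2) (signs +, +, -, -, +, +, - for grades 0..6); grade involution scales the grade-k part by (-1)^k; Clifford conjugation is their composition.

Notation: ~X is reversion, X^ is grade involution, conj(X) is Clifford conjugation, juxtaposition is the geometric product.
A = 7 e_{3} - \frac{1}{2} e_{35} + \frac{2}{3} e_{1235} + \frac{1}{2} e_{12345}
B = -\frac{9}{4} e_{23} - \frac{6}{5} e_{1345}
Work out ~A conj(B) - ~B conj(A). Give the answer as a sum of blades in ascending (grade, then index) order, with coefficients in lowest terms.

first term: \frac{303}{20} e_{2} - \frac{3}{5} e_{14} - \frac{3}{2} e_{15} + \frac{4}{5} e_{24} + \frac{9}{8} e_{25} - \frac{381}{40} e_{145}
second term: \frac{327}{20} e_{2} - \frac{3}{5} e_{14} - \frac{3}{2} e_{15} - \frac{4}{5} e_{24} - \frac{9}{8} e_{25} - \frac{291}{40} e_{145}
Answer: -\frac{6}{5} e_{2} + \frac{8}{5} e_{24} + \frac{9}{4} e_{25} - \frac{9}{4} e_{145}


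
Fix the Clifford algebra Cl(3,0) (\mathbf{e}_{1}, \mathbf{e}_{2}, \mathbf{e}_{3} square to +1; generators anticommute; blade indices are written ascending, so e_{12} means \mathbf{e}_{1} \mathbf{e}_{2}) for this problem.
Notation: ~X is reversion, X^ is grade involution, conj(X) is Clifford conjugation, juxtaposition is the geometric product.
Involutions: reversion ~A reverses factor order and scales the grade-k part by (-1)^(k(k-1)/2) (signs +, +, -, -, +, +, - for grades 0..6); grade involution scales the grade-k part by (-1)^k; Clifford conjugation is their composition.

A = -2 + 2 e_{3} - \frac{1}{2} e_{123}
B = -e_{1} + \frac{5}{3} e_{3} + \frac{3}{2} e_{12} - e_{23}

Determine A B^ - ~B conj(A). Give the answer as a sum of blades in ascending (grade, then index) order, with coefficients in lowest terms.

first term: -\frac{10}{3} - \frac{5}{2} e_{1} + 2 e_{2} + \frac{49}{12} e_{3} - \frac{13}{6} e_{12} - 2 e_{13} + \frac{3}{2} e_{23} + 3 e_{123}
second term: -\frac{10}{3} + \frac{5}{2} e_{1} - 2 e_{2} - \frac{49}{12} e_{3} + \frac{13}{6} e_{12} + 2 e_{13} - \frac{3}{2} e_{23} + 3 e_{123}
Answer: -5 e_{1} + 4 e_{2} + \frac{49}{6} e_{3} - \frac{13}{3} e_{12} - 4 e_{13} + 3 e_{23}


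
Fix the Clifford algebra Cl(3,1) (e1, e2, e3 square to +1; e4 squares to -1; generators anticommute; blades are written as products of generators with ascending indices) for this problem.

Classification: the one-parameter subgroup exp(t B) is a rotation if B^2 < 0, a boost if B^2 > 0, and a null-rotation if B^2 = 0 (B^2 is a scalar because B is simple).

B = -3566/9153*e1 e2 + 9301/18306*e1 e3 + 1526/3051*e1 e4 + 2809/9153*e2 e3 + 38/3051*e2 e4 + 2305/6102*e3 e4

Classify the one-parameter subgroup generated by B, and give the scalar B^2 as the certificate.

B^2 term by term: the squares give (-3566/9153)^2*(e1 e2)^2 + (9301/18306)^2*(e1 e3)^2 + (1526/3051)^2*(e1 e4)^2 + (2809/9153)^2*(e2 e3)^2 + (38/3051)^2*(e2 e4)^2 + (2305/6102)^2*(e3 e4)^2 = 12716356/83777409*(-1) + 86508601/335109636*(-1) + 2328676/9308601*(+1) + 7890481/83777409*(-1) + 1444/9308601*(+1) + 5313025/37234404*(+1) = -1/9 (each basis 2-blade squares to minus the product of its generators' squares); cross terms between blades sharing an index anticommute and cancel; the commuting (index-disjoint) pairs give grade-4 terms 2*c*c'*(blade product), which cancel blade by blade — e1 e2 e3 e4: -8219630/27925803 - 353438/27925803 + 8573068/27925803 = 0 — confirming B is simple. So B^2 = -1/9.
Answer: rotation, certificate B^2 = -1/9. One invariant decides it: the square -1/9 survives every conjugation, and its sign is exactly the classification.


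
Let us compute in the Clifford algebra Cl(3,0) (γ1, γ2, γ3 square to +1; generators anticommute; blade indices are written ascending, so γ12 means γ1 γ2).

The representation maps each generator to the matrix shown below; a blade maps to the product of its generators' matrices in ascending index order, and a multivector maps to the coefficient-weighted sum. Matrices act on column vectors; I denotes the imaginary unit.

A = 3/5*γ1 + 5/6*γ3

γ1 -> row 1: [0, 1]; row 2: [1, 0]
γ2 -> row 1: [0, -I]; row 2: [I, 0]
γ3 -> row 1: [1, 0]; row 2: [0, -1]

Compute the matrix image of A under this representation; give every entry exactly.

M = (3/5)*rho(γ1) + (5/6)*rho(γ3), summed entrywise:
Answer: row 1: [5/6, 3/5]; row 2: [3/5, -5/6]


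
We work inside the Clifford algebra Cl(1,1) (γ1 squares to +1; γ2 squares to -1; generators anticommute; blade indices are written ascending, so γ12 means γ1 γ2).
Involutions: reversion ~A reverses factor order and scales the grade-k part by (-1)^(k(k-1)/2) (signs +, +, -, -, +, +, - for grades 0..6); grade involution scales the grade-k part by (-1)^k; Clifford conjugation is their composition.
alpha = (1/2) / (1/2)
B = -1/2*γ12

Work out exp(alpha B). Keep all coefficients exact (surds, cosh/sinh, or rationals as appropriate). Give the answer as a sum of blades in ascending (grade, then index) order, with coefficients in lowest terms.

B^2 = (-1/2)^2*(γ12)^2 = 1/4*(+1) = 1/4 (a basis 2-blade squares to minus the product of its generators' squares).
B^2 = 1/4 — the series telescopes hyperbolically here: l = 1/2, alpha*l = 1/2, so exp(alpha B) = cosh(1/2) + (sinh(1/2)/(1/2))*B = cosh(1/2) + (2*sinh(1/2))*B.
Answer: cosh(1/2) - sinh(1/2)*γ12


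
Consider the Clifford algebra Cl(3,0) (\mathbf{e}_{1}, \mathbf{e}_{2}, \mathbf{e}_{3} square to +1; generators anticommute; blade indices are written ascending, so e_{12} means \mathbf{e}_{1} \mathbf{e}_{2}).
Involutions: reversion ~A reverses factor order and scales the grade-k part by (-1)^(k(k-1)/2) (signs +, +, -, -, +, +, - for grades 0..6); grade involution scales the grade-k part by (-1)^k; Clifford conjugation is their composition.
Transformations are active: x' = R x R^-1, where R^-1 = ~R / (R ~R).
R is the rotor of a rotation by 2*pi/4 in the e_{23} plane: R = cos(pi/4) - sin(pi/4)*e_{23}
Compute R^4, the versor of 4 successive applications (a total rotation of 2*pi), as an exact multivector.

Because a rotor carries half the rotation angle, composing 4 copies of this e_{23}-plane rotor multiplies the phase: 4*(pi/4) = \pi, hence R^4 = cos(\pi) - sin(\pi)*e_{23}.
cos(\pi) = -1 and sin(\pi) = 0, so R^4 = -1. The total rotation 2*pi is 1 full turn, so every vector returns to itself, yet the rotor is -1, on the OTHER sheet of the double cover (an odd number of 2*pi turns).
Answer: -1


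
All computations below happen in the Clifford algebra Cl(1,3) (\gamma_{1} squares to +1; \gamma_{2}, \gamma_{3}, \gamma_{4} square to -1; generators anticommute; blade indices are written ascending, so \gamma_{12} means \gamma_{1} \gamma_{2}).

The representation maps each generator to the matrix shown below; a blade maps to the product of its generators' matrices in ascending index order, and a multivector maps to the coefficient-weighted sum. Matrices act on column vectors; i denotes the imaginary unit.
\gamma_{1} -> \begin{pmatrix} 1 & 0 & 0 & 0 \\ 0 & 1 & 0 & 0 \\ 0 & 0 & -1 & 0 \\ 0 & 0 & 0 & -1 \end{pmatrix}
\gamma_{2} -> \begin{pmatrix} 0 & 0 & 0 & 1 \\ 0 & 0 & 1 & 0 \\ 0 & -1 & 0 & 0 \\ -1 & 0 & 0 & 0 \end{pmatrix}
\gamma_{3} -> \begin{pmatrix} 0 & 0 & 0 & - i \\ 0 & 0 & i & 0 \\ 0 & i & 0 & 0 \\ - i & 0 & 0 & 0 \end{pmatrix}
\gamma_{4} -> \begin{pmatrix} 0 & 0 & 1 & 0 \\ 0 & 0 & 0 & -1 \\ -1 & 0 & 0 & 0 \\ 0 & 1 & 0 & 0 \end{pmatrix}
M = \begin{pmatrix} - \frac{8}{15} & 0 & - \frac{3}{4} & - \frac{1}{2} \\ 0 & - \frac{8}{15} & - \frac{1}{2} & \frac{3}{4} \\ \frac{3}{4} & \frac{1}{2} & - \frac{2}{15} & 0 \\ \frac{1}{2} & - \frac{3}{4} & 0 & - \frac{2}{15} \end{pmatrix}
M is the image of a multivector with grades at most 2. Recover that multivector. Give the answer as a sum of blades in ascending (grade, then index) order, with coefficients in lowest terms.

Method: the blade images are trace-orthogonal — tr(rho(e_A) rho(e_B)^-1) = 4 if A = B and 0 otherwise — and rho(e_A)^-1 = (e_A)^2 * rho(e_A) with (e_A)^2 = +1 or -1, so the coefficient of e_A in the preimage is (e_A)^2 * tr(M rho(e_A))/4.
Nonzero projections over blades of grade <= 2: 1: (1)^2 = +1, tr(M 1) = - \frac{4}{3}, coefficient -\frac{1}{3}; \gamma_{1}: (\gamma_{1})^2 = +1, tr(M rho(\gamma_{1})) = - \frac{4}{5}, coefficient -\frac{1}{5}; \gamma_{2}: (\gamma_{2})^2 = -1, tr(M rho(\gamma_{2})) = 2, coefficient -\frac{1}{2}; \gamma_{4}: (\gamma_{4})^2 = -1, tr(M rho(\gamma_{4})) = 3, coefficient -\frac{3}{4}. Every other blade of grade <= 2 projects to 0.
Answer: -\frac{1}{3} - \frac{1}{5} \gamma_{1} - \frac{1}{2} \gamma_{2} - \frac{3}{4} \gamma_{4}


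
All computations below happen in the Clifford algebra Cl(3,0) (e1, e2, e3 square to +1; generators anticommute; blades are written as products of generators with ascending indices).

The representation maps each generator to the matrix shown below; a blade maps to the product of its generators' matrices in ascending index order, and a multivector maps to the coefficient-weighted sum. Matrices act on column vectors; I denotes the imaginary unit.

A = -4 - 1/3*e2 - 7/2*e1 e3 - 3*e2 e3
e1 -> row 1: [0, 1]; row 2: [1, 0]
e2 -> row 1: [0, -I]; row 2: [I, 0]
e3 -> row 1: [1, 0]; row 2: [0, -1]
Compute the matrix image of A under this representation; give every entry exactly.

Bivector images (products of the table entries): rho(e1 e3) = rho(e1)rho(e3) = row 1: [0, -1]; row 2: [1, 0]; rho(e2 e3) = rho(e2)rho(e3) = row 1: [0, I]; row 2: [I, 0].
M = (-4)*1 + (-1/3)*rho(e2) + (-7/2)*rho(e1 e3) + (-3)*rho(e2 e3), summed entrywise (1 is the identity matrix):
Answer: row 1: [-4, 7/2 - 8*I/3]; row 2: [-7/2 - 10*I/3, -4]


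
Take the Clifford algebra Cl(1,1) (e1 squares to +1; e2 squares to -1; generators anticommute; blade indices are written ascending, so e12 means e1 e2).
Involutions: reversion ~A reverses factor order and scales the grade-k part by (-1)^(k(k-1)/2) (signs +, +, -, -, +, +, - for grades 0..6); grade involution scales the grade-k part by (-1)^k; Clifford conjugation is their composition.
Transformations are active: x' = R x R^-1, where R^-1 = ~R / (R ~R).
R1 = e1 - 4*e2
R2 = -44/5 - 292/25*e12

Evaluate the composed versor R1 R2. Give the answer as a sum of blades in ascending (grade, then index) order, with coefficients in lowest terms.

Distribute over the terms of R1 (each basis-blade product reordered to ascending indices, repeated generators contracted through their squares):
(e1) R2 = -44/5*e1 - 292/25*e2
(-4*e2) R2 = 1168/25*e1 + 176/5*e2
Summing the partial products and collecting blades:
Answer: 948/25*e1 + 588/25*e2


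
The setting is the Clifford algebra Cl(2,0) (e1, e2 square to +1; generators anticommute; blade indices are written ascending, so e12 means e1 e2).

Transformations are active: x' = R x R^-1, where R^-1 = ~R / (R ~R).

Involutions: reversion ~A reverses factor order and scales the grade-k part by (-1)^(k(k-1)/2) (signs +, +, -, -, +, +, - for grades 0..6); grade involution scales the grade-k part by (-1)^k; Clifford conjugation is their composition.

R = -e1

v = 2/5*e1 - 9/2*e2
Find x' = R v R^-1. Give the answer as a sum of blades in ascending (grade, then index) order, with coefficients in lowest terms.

~R = -e1, and R ~R = 1, so R^-1 = ~R / (1).
R v = -2/5 + 9/2*e12
Answer: 2/5*e1 + 9/2*e2


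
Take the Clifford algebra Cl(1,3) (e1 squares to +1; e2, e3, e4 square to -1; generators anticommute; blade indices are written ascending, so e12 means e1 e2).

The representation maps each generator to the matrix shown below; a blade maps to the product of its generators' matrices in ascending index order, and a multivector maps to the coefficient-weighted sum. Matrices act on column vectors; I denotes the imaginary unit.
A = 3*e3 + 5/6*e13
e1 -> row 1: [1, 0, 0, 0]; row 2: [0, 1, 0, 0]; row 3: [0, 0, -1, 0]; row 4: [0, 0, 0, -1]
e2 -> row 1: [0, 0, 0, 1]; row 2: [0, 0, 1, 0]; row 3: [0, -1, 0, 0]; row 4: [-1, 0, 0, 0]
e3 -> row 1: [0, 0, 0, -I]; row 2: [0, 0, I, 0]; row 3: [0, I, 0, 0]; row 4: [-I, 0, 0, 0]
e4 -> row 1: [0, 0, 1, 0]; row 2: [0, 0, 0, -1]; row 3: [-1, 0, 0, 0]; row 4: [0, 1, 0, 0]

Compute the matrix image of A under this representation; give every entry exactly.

Bivector images (products of the table entries): rho(e13) = rho(e1)rho(e3) = row 1: [0, 0, 0, -I]; row 2: [0, 0, I, 0]; row 3: [0, -I, 0, 0]; row 4: [I, 0, 0, 0].
M = (3)*rho(e3) + (5/6)*rho(e13), summed entrywise:
Answer: row 1: [0, 0, 0, -23*I/6]; row 2: [0, 0, 23*I/6, 0]; row 3: [0, 13*I/6, 0, 0]; row 4: [-13*I/6, 0, 0, 0]


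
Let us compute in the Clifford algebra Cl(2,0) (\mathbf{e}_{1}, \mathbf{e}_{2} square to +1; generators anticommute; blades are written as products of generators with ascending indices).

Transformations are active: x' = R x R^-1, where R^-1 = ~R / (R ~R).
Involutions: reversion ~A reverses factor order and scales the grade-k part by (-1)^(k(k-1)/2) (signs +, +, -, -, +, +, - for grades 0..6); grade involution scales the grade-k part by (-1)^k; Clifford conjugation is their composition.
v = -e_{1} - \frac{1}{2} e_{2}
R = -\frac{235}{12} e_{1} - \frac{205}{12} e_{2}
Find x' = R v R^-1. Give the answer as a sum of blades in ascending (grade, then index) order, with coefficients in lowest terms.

~R = -\frac{235}{12} e_{1} - \frac{205}{12} e_{2}, and R ~R = \frac{48625}{72}, so R^-1 = ~R / (\frac{48625}{72}).
R v = \frac{225}{8} - \frac{175}{24} e_{1} e_{2}
Answer: -\frac{491}{778} e_{1} - \frac{359}{389} e_{2}


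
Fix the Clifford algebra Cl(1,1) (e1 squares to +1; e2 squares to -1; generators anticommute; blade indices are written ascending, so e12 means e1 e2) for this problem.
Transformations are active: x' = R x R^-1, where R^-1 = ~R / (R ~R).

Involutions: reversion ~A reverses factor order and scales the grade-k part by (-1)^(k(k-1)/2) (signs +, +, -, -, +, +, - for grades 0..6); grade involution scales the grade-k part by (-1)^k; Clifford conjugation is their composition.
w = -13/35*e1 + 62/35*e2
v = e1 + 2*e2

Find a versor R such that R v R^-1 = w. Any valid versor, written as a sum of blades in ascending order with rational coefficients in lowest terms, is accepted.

Since q(v) = q(w) = -3, the sum R = v + w = 22/35*e1 + 132/35*e2 does the job whenever invertible.
Answer: 22/35*e1 + 132/35*e2


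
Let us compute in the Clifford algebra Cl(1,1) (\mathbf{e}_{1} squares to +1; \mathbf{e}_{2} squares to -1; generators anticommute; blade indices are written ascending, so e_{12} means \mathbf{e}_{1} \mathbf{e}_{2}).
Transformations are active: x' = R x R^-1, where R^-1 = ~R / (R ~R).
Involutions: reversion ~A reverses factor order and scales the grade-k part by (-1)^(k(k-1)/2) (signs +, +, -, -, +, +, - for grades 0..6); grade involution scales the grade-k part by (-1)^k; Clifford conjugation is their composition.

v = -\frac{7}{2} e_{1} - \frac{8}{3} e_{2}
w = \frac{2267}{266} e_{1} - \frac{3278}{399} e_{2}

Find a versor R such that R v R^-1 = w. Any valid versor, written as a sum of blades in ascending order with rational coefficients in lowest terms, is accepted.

Sketch: the shared square \frac{185}{36} makes R = v + w = \frac{668}{133} e_{1} - \frac{4342}{399} e_{2} the natural versor; its sandwich fixes that direction, negates (v - w)/2, and sends v to w.
Answer: \frac{668}{133} e_{1} - \frac{4342}{399} e_{2}


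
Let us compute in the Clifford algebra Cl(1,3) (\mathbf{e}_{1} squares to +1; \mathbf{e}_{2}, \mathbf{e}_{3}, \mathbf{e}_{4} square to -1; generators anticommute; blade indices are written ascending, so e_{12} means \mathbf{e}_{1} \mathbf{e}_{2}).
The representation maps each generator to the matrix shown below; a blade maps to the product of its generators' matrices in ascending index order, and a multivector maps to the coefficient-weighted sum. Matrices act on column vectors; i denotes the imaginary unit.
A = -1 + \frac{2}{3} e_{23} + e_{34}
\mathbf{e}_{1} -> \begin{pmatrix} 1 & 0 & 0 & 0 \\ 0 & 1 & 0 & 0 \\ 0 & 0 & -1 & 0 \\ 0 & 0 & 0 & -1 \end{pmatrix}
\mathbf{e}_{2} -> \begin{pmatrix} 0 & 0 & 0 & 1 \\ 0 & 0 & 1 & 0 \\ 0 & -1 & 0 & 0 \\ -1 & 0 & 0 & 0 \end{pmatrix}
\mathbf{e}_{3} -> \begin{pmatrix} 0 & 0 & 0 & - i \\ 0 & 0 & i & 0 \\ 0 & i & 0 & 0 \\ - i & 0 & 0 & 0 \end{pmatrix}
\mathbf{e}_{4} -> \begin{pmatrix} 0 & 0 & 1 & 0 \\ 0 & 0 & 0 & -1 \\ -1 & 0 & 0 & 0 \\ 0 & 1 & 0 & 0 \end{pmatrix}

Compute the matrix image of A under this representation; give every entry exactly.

Bivector images (products of the table entries): rho(e_{23}) = rho(\mathbf{e}_{2})rho(\mathbf{e}_{3}) = \begin{pmatrix} - i & 0 & 0 & 0 \\ 0 & i & 0 & 0 \\ 0 & 0 & - i & 0 \\ 0 & 0 & 0 & i \end{pmatrix}; rho(e_{34}) = rho(\mathbf{e}_{3})rho(\mathbf{e}_{4}) = \begin{pmatrix} 0 & - i & 0 & 0 \\ - i & 0 & 0 & 0 \\ 0 & 0 & 0 & - i \\ 0 & 0 & - i & 0 \end{pmatrix}.
M = (-1)*1 + (\frac{2}{3})*rho(e_{23}) + (1)*rho(e_{34}), summed entrywise (1 is the identity matrix):
Answer: \begin{pmatrix} -1 - \frac{2 i}{3} & - i & 0 & 0 \\ - i & -1 + \frac{2 i}{3} & 0 & 0 \\ 0 & 0 & -1 - \frac{2 i}{3} & - i \\ 0 & 0 & - i & -1 + \frac{2 i}{3} \end{pmatrix}


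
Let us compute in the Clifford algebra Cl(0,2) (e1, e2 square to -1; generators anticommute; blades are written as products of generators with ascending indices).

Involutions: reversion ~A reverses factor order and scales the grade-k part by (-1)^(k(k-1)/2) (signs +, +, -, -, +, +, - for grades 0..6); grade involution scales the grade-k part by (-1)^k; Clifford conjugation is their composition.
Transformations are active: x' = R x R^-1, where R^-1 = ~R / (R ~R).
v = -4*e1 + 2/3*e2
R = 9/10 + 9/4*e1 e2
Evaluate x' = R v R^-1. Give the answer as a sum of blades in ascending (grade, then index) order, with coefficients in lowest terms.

~R = 9/10 - 9/4*e1 e2, and R ~R = 2349/400, so R^-1 = ~R / (2349/400).
R v = -51/10*e1 - 42/5*e2
Answer: 212/87*e1 - 94/29*e2


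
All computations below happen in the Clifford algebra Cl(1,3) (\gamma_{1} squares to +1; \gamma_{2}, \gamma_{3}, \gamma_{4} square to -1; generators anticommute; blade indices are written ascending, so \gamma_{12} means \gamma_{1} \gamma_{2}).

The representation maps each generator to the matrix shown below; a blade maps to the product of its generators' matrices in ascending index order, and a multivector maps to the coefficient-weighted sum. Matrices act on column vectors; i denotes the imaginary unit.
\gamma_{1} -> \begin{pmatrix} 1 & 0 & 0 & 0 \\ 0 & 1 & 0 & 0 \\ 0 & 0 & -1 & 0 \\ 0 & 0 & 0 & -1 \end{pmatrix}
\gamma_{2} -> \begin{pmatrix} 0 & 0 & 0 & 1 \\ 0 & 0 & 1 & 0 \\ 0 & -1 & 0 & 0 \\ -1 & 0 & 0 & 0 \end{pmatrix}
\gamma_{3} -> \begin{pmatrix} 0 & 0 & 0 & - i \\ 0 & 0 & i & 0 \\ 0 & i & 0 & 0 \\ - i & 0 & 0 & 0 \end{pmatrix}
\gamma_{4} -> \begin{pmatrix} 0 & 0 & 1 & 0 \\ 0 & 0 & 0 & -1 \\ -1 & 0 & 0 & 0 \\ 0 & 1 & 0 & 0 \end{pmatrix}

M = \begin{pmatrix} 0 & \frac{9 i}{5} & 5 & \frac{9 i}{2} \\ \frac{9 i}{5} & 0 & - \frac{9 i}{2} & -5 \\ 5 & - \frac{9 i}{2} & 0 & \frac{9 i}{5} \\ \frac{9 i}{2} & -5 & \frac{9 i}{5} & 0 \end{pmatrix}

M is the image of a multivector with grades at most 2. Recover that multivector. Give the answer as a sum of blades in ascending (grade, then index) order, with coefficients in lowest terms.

Method: the blade images are trace-orthogonal — tr(rho(e_A) rho(e_B)^-1) = 4 if A = B and 0 otherwise — and rho(e_A)^-1 = (e_A)^2 * rho(e_A) with (e_A)^2 = +1 or -1, so the coefficient of e_A in the preimage is (e_A)^2 * tr(M rho(e_A))/4.
Nonzero projections over blades of grade <= 2: \gamma_{3}: (\gamma_{3})^2 = -1, tr(M rho(\gamma_{3})) = 18, coefficient -\frac{9}{2}; \gamma_{14}: (\gamma_{14})^2 = +1, tr(M rho(\gamma_{14})) = 20, coefficient 5; \gamma_{34}: (\gamma_{34})^2 = -1, tr(M rho(\gamma_{34})) = \frac{36}{5}, coefficient -\frac{9}{5}. Every other blade of grade <= 2 projects to 0.
Answer: -\frac{9}{2} \gamma_{3} + 5 \gamma_{14} - \frac{9}{5} \gamma_{34}


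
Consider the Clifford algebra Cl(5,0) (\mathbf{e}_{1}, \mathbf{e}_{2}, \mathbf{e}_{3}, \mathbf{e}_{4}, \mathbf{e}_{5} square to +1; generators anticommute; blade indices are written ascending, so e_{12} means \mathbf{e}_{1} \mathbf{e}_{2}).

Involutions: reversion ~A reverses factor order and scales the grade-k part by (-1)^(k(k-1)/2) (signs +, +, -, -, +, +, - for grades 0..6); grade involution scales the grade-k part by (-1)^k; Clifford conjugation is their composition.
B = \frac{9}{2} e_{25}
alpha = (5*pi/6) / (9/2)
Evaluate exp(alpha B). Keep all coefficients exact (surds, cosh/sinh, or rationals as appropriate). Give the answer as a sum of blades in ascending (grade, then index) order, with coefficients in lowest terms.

B^2 = (\frac{9}{2})^2*(e_{25})^2 = \frac{81}{4}*(-1) = -\frac{81}{4} (a basis 2-blade squares to minus the product of its generators' squares).
B^2 = -\frac{81}{4} — the negative square puts this in the circular regime; l = \frac{9}{2}, alpha*l = \frac{5 \pi}{6}, so exp(alpha B) = cos(\frac{5 \pi}{6}) + (sin(\frac{5 \pi}{6})/(\frac{9}{2}))*B = - \frac{\sqrt{3}}{2} + (\frac{1}{9})*B.
Answer: - \frac{\sqrt{3}}{2} + \frac{1}{2} e_{25}


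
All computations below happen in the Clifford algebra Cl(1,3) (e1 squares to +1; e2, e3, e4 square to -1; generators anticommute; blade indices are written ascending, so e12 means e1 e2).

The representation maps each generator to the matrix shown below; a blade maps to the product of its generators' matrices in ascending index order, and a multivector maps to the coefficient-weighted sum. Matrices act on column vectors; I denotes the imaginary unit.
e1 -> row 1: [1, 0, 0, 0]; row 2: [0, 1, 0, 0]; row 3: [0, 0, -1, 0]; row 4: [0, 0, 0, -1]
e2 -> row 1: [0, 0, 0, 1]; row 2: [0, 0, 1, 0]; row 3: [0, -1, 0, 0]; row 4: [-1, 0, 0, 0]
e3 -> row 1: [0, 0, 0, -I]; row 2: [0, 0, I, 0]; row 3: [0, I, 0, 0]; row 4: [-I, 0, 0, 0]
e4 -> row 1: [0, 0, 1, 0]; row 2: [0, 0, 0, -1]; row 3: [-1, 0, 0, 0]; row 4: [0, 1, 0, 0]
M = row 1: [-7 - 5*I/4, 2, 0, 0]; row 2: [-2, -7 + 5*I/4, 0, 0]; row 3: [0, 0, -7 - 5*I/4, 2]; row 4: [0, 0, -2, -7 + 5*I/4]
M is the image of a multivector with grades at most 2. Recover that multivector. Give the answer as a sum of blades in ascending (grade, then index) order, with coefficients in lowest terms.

Method: the blade images are trace-orthogonal — tr(rho(e_A) rho(e_B)^-1) = 4 if A = B and 0 otherwise — and rho(e_A)^-1 = (e_A)^2 * rho(e_A) with (e_A)^2 = +1 or -1, so the coefficient of e_A in the preimage is (e_A)^2 * tr(M rho(e_A))/4.
Nonzero projections over blades of grade <= 2: 1: (1)^2 = +1, tr(M 1) = -28, coefficient -7; e23: (e23)^2 = -1, tr(M rho(e23)) = -5, coefficient 5/4; e24: (e24)^2 = -1, tr(M rho(e24)) = -8, coefficient 2. Every other blade of grade <= 2 projects to 0.
Answer: -7 + 5/4*e23 + 2*e24


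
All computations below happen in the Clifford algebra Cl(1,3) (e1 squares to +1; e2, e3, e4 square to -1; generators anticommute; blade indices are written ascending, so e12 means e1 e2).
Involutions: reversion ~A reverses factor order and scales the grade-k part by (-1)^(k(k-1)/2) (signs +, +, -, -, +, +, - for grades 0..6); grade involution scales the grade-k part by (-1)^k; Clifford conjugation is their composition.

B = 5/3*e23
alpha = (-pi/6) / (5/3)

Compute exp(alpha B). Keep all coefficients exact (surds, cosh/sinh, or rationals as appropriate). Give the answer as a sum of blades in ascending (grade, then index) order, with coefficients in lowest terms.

B^2 = (5/3)^2*(e23)^2 = 25/9*(-1) = -25/9 (a basis 2-blade squares to minus the product of its generators' squares).
B^2 = -25/9 — a negative square means the series sums to a rotation: l = 5/3, alpha*l = -pi/6, so exp(alpha B) = cos(-pi/6) + (sin(-pi/6)/(5/3))*B = sqrt(3)/2 + (-3/10)*B.
Answer: sqrt(3)/2 - 1/2*e23
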